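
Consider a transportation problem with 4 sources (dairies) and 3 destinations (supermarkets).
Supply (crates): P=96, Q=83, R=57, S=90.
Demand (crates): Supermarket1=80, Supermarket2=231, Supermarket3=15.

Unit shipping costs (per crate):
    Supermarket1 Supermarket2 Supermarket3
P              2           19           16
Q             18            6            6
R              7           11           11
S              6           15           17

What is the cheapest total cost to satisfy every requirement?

2894

Optimal allocation:
  P->Supermarket1: 80 × 2 = 160
  P->Supermarket2: 1 × 19 = 19
  P->Supermarket3: 15 × 16 = 240
  Q->Supermarket2: 83 × 6 = 498
  R->Supermarket2: 57 × 11 = 627
  S->Supermarket2: 90 × 15 = 1350
Total = 160 + 19 + 240 + 498 + 627 + 1350 = 2894.
(Supply check: P ships 96; Q ships 83; R ships 57; S ships 90.)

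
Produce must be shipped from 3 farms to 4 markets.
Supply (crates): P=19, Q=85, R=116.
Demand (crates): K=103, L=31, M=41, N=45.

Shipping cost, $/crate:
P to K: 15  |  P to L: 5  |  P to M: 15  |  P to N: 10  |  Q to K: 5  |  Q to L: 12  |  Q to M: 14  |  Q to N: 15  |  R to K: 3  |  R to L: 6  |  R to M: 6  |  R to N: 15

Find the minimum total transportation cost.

A cheapest plan:
  P to N: 19 × $10 = $190
  Q to K: 59 × $5 = $295
  Q to N: 26 × $15 = $390
  R to K: 44 × $3 = $132
  R to L: 31 × $6 = $186
  R to M: 41 × $6 = $246
Total = 190 + 295 + 390 + 132 + 186 + 246 = $1439.

1439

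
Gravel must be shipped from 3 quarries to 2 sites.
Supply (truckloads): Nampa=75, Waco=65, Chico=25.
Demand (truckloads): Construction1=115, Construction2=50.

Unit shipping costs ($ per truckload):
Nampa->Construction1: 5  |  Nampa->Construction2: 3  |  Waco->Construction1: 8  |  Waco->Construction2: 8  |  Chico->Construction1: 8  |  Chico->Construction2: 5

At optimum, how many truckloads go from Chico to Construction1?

0

Optimal shipments:
  Nampa→Construction1: 50 × $5 = $250
  Nampa→Construction2: 25 × $3 = $75
  Waco→Construction1: 65 × $8 = $520
  Chico→Construction2: 25 × $5 = $125
Total cost = $970.
The route Chico→Construction1 is not used.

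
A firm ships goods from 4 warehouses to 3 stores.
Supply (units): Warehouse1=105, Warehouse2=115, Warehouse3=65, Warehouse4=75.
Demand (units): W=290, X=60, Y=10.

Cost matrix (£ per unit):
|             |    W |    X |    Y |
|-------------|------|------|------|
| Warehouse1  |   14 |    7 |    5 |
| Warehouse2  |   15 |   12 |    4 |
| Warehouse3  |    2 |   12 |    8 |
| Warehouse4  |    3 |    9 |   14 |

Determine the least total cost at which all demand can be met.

One minimum-cost allocation:
  Warehouse1–W: 45 units
  Warehouse1–X: 60 units
  Warehouse2–W: 105 units
  Warehouse2–Y: 10 units
  Warehouse3–W: 65 units
  Warehouse4–W: 75 units
Total cost = £3020.

3020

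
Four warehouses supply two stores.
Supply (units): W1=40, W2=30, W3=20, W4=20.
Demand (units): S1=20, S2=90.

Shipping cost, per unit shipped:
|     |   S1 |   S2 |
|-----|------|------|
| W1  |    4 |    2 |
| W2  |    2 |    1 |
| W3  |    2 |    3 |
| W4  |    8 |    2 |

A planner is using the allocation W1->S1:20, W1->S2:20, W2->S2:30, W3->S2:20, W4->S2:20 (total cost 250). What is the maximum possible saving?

60

Current plan cost = 20·4 + 20·2 + 30·1 + 20·3 + 20·2 = 250.
Optimal plan:
  W1→S2: 40 × 2 = 80
  W2→S2: 30 × 1 = 30
  W3→S1: 20 × 2 = 40
  W4→S2: 20 × 2 = 40
Optimal cost = 190.
Saving = 250 − 190 = 60.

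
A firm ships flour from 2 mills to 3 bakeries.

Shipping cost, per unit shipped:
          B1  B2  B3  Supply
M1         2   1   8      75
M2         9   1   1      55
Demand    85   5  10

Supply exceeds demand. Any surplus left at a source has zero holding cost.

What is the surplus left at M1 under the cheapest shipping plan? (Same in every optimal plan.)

0

Minimum-cost shipments:
  M1–B1: 75 × 2 = 150
  M2–B1: 10 × 9 = 90
  M2–B2: 5 × 1 = 5
  M2–B3: 10 × 1 = 10
Total cost = 255.
M1 ships 75 of its 75, leaving 0.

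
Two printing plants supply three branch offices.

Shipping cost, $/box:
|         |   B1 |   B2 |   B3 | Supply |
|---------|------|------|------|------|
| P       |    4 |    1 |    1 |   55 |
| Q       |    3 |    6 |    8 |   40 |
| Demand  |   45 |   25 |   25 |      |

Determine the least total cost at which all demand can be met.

One minimum-cost allocation:
  P to B1: 5 × $4 = $20
  P to B2: 25 × $1 = $25
  P to B3: 25 × $1 = $25
  Q to B1: 40 × $3 = $120
Total = 20 + 25 + 25 + 120 = $190.

190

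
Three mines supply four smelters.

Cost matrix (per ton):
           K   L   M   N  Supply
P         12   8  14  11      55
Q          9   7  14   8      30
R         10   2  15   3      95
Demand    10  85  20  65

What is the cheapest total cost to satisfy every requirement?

1045

An optimal shipping plan:
  P->L: 35 × 8 = 280
  P->M: 20 × 14 = 280
  Q->K: 10 × 9 = 90
  Q->L: 20 × 7 = 140
  R->L: 30 × 2 = 60
  R->N: 65 × 3 = 195
Total = 280 + 280 + 90 + 140 + 60 + 195 = 1045.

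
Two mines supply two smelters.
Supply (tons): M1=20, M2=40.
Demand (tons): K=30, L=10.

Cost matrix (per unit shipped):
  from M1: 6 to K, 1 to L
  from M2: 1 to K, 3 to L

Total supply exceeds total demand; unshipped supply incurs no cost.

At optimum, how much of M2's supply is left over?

10

Minimum-cost shipments:
  M1->L: 10 × 1 = 10
  M2->K: 30 × 1 = 30
Total cost = 40.
M2 ships 30 of its 40, leaving 10.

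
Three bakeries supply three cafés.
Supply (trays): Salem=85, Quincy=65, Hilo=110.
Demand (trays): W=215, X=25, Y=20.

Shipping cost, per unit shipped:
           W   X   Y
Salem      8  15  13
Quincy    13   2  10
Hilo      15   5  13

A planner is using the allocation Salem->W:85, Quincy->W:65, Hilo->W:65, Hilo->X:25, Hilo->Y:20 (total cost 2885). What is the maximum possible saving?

Current plan cost = 85·8 + 65·13 + 65·15 + 25·5 + 20·13 = 2885.
Optimal plan:
  Salem to W: 85 × 8 = 680
  Quincy to W: 20 × 13 = 260
  Quincy to X: 25 × 2 = 50
  Quincy to Y: 20 × 10 = 200
  Hilo to W: 110 × 15 = 1650
Optimal cost = 2840.
Saving = 2885 − 2840 = 45.

45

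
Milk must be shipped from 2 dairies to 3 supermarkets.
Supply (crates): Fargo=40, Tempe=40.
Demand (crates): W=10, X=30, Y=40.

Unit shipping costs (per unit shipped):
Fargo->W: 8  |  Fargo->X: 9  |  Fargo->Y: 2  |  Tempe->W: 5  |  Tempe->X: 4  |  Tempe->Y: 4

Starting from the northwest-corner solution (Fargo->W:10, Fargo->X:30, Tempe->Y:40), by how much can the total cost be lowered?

Current plan cost = 10·8 + 30·9 + 40·4 = 510.
Optimal plan:
  Fargo->Y: 40 × 2 = 80
  Tempe->W: 10 × 5 = 50
  Tempe->X: 30 × 4 = 120
Optimal cost = 250.
Saving = 510 − 250 = 260.

260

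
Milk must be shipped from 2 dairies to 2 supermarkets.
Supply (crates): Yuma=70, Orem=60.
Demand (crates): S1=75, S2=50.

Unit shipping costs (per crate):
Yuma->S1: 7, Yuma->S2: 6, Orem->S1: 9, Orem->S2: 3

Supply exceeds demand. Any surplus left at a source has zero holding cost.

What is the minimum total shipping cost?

An optimal shipping plan:
  Yuma–S1: 70 × 7 = 490
  Orem–S1: 5 × 9 = 45
  Orem–S2: 50 × 3 = 150
Total = 490 + 45 + 150 = 685.

685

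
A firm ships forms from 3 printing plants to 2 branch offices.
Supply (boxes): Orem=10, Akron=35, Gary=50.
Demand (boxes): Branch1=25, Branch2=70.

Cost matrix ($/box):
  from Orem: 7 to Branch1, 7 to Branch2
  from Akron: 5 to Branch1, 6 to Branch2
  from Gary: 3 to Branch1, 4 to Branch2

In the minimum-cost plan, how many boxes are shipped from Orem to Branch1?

0

Optimal shipments:
  Orem->Branch2: 10 × $7 = $70
  Akron->Branch1: 25 × $5 = $125
  Akron->Branch2: 10 × $6 = $60
  Gary->Branch2: 50 × $4 = $200
Total cost = $455.
The route Orem→Branch1 is not used.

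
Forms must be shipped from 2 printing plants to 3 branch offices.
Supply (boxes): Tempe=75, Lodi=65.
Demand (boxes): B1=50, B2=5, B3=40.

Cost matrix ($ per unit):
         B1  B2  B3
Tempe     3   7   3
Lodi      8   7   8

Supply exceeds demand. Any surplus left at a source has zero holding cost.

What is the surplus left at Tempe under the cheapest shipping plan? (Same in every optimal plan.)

An optimal plan:
  Tempe→B1: 50 × $3 = $150
  Tempe→B3: 25 × $3 = $75
  Lodi→B2: 5 × $7 = $35
  Lodi→B3: 15 × $8 = $120
Total cost = $380.
Tempe ships 75 of its 75, leaving 0.

0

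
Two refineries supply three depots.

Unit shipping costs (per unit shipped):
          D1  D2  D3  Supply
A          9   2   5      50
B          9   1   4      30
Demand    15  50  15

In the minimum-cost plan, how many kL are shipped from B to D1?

Optimal shipments:
  A->D1: 15 kL
  A->D2: 20 kL
  A->D3: 15 kL
  B->D2: 30 kL
Total cost = 280.
The route B→D1 is not used.

0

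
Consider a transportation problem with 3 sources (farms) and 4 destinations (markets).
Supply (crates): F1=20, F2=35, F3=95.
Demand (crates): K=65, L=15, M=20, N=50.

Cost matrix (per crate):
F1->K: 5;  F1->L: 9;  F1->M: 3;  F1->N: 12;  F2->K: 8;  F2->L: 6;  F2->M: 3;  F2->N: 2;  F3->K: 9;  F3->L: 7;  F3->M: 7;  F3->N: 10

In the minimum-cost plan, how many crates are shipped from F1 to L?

Solving gives:
  F1→M: 20 × 3 = 60
  F2→N: 35 × 2 = 70
  F3→K: 65 × 9 = 585
  F3→L: 15 × 7 = 105
  F3→N: 15 × 10 = 150
Total cost = 970.
The route F1→L is not used.

0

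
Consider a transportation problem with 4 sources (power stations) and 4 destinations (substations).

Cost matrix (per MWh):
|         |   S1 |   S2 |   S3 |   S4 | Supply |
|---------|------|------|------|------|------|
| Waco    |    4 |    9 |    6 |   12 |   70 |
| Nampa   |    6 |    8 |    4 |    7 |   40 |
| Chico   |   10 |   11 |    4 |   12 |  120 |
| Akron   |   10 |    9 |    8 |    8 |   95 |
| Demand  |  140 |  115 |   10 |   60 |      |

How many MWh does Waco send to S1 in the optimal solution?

Optimal shipments:
  Waco→S1: 70 × 4 = 280
  Nampa→S1: 40 × 6 = 240
  Chico→S1: 30 × 10 = 300
  Chico→S2: 80 × 11 = 880
  Chico→S3: 10 × 4 = 40
  Akron→S2: 35 × 9 = 315
  Akron→S4: 60 × 8 = 480
Total cost = 2535.
So Waco→S1 carries 70 MWh.

70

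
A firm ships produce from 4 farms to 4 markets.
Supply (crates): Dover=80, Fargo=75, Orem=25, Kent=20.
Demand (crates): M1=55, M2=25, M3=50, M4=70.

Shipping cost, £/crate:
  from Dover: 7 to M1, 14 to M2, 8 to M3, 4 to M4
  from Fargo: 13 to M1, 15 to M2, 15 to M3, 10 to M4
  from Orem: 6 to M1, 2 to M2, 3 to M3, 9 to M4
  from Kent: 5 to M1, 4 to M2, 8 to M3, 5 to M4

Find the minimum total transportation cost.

1505

An optimal shipping plan:
  Dover→M1: 50 × £7 = £350
  Dover→M3: 30 × £8 = £240
  Fargo→M1: 5 × £13 = £65
  Fargo→M4: 70 × £10 = £700
  Orem→M2: 5 × £2 = £10
  Orem→M3: 20 × £3 = £60
  Kent→M2: 20 × £4 = £80
Total = 350 + 240 + 65 + 700 + 10 + 60 + 80 = £1505.
(Supply check: Dover ships 80; Fargo ships 75; Orem ships 25; Kent ships 20.)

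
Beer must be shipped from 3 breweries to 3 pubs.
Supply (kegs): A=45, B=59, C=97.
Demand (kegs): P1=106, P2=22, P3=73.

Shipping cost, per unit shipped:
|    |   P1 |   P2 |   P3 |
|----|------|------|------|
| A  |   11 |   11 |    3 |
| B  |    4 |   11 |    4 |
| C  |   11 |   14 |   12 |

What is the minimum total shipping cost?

1504

Optimal allocation:
  A–P3: 45 × 3 = 135
  B–P1: 31 × 4 = 124
  B–P3: 28 × 4 = 112
  C–P1: 75 × 11 = 825
  C–P2: 22 × 14 = 308
Total = 135 + 124 + 112 + 825 + 308 = 1504.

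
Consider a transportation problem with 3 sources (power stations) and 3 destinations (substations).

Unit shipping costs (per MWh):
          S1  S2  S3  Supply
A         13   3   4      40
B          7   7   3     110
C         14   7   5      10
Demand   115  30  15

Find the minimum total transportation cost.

Optimal allocation:
  A->S2: 30 MWh
  A->S3: 10 MWh
  B->S1: 110 MWh
  C->S1: 5 MWh
  C->S3: 5 MWh
Total cost = 995.

995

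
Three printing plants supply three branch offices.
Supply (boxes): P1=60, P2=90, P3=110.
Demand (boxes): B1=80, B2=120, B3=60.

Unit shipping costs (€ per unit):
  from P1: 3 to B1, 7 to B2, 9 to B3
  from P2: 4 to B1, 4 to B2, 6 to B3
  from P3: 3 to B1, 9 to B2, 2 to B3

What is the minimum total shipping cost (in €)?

930

An optimal shipping plan:
  P1->B1: 30 × €3 = €90
  P1->B2: 30 × €7 = €210
  P2->B2: 90 × €4 = €360
  P3->B1: 50 × €3 = €150
  P3->B3: 60 × €2 = €120
Total = 90 + 210 + 360 + 150 + 120 = €930.
(Supply check: P1 ships 60; P2 ships 90; P3 ships 110.)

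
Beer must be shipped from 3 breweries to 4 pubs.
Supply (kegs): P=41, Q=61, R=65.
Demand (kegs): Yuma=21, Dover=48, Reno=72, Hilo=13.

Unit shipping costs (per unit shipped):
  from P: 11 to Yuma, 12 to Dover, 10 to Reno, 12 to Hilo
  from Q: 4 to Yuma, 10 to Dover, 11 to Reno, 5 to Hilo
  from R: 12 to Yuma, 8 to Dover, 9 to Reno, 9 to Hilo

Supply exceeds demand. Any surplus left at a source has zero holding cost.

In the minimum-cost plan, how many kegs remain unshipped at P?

Minimum-cost shipments:
  P–Reno: 41 × 10 = 410
  Q–Yuma: 21 × 4 = 84
  Q–Dover: 14 × 10 = 140
  Q–Hilo: 13 × 5 = 65
  R–Dover: 34 × 8 = 272
  R–Reno: 31 × 9 = 279
Total cost = 1250.
P ships 41 of its 41, leaving 0.

0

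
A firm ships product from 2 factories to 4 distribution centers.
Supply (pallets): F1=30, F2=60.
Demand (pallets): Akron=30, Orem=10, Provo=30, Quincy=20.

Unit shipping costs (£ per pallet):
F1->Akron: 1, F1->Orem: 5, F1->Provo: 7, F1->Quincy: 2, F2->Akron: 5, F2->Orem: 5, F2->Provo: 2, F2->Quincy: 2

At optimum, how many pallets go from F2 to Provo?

30

Solving gives:
  F1–Akron: 30 pallets
  F2–Orem: 10 pallets
  F2–Provo: 30 pallets
  F2–Quincy: 20 pallets
Total cost = £180.
So F2→Provo carries 30 pallets.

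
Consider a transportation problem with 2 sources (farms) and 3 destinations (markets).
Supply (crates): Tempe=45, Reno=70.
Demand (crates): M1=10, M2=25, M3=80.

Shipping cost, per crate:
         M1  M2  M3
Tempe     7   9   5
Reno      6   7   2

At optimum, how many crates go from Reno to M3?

70

The minimum-cost plan:
  Tempe to M1: 10 crates
  Tempe to M2: 25 crates
  Tempe to M3: 10 crates
  Reno to M3: 70 crates
Total cost = 485.
So Reno→M3 carries 70 crates.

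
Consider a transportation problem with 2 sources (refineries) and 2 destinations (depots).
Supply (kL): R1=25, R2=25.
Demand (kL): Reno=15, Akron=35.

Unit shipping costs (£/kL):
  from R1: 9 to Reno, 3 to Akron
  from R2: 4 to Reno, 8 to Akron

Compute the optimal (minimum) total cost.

215

An optimal shipping plan:
  R1→Akron: 25 × £3 = £75
  R2→Reno: 15 × £4 = £60
  R2→Akron: 10 × £8 = £80
Total = 75 + 60 + 80 = £215.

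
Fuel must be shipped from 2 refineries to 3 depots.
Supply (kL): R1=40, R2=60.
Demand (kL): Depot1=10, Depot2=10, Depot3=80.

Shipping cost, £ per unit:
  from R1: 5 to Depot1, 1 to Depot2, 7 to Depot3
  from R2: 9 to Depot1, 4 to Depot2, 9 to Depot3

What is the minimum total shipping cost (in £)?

Optimal allocation:
  R1->Depot1: 10 × £5 = £50
  R1->Depot2: 10 × £1 = £10
  R1->Depot3: 20 × £7 = £140
  R2->Depot3: 60 × £9 = £540
Total = 50 + 10 + 140 + 540 = £740.
(Supply check: R1 ships 40; R2 ships 60.)

740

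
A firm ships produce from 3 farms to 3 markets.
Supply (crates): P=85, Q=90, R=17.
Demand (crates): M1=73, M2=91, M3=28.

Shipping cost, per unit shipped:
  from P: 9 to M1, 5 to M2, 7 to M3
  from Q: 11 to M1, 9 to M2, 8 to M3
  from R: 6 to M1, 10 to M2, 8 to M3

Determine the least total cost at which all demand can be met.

Optimal allocation:
  P–M2: 85 × 5 = 425
  Q–M1: 56 × 11 = 616
  Q–M2: 6 × 9 = 54
  Q–M3: 28 × 8 = 224
  R–M1: 17 × 6 = 102
Total = 425 + 616 + 54 + 224 + 102 = 1421.

1421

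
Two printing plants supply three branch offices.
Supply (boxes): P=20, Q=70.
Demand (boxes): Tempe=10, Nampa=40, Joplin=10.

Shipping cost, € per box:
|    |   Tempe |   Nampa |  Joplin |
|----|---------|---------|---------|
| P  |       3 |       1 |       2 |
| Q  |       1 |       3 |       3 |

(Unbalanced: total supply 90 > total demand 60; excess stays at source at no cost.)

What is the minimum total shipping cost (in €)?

Optimal allocation:
  P→Nampa: 20 boxes
  Q→Tempe: 10 boxes
  Q→Nampa: 20 boxes
  Q→Joplin: 10 boxes
Total cost = €120.
(Supply check: P ships 20; Q ships 40.)

120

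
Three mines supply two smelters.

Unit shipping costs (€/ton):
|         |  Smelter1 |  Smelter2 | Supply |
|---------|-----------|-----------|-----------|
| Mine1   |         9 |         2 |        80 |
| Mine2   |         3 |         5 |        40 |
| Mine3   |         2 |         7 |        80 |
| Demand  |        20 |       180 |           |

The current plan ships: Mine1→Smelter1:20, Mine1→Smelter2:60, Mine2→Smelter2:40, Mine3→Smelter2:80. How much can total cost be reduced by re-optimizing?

240

Current plan cost = 20·9 + 60·2 + 40·5 + 80·7 = €1060.
Optimal plan:
  Mine1->Smelter2: 80 × €2 = €160
  Mine2->Smelter2: 40 × €5 = €200
  Mine3->Smelter1: 20 × €2 = €40
  Mine3->Smelter2: 60 × €7 = €420
Optimal cost = €820.
Saving = 1060 − 820 = €240.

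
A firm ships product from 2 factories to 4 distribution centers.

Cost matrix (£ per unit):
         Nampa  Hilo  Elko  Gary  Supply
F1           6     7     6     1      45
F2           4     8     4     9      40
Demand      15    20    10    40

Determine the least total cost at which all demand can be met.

295

An optimal shipping plan:
  F1 to Hilo: 5 pallets
  F1 to Gary: 40 pallets
  F2 to Nampa: 15 pallets
  F2 to Hilo: 15 pallets
  F2 to Elko: 10 pallets
Total cost = £295.
(Supply check: F1 ships 45; F2 ships 40.)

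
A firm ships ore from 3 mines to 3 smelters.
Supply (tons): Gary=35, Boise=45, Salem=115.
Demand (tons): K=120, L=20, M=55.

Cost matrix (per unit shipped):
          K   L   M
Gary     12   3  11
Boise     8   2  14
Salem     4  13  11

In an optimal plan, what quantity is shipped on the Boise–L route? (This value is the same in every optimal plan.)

20

The minimum-cost plan:
  Gary–M: 35 tons
  Boise–K: 5 tons
  Boise–L: 20 tons
  Boise–M: 20 tons
  Salem–K: 115 tons
Total cost = 1205.
So Boise→L carries 20 tons.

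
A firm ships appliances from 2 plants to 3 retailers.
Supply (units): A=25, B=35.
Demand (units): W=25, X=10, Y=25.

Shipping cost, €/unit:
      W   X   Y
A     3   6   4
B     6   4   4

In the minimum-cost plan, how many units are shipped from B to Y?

Solving gives:
  A–W: 25 × €3 = €75
  B–X: 10 × €4 = €40
  B–Y: 25 × €4 = €100
Total cost = €215.
So B→Y carries 25 units.

25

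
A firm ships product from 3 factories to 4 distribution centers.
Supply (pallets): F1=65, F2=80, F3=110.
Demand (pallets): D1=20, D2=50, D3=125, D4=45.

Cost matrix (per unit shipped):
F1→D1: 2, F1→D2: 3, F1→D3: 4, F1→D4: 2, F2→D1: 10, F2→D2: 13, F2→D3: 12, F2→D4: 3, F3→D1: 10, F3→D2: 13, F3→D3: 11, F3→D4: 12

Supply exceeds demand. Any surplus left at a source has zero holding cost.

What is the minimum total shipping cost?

1755

One minimum-cost allocation:
  F1 to D2: 50 × 3 = 150
  F1 to D3: 15 × 4 = 60
  F2 to D1: 20 × 10 = 200
  F2 to D4: 45 × 3 = 135
  F3 to D3: 110 × 11 = 1210
Total = 150 + 60 + 200 + 135 + 1210 = 1755.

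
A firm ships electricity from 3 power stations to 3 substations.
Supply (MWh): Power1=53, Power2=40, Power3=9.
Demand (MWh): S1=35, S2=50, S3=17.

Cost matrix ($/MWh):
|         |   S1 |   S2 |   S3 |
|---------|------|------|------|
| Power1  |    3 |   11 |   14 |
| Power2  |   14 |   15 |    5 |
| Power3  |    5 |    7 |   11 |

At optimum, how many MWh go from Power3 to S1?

0

The minimum-cost plan:
  Power1 to S1: 35 MWh
  Power1 to S2: 18 MWh
  Power2 to S2: 23 MWh
  Power2 to S3: 17 MWh
  Power3 to S2: 9 MWh
Total cost = $796.
The route Power3→S1 is not used.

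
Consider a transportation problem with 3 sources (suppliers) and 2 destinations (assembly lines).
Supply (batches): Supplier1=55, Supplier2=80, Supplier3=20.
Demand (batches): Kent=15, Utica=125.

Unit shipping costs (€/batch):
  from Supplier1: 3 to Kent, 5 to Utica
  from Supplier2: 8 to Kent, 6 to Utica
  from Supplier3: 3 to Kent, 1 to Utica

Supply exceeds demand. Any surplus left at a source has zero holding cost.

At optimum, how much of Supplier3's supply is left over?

An optimal plan:
  Supplier1→Kent: 15 × €3 = €45
  Supplier1→Utica: 40 × €5 = €200
  Supplier2→Utica: 65 × €6 = €390
  Supplier3→Utica: 20 × €1 = €20
Total cost = €655.
Supplier3 ships 20 of its 20, leaving 0.

0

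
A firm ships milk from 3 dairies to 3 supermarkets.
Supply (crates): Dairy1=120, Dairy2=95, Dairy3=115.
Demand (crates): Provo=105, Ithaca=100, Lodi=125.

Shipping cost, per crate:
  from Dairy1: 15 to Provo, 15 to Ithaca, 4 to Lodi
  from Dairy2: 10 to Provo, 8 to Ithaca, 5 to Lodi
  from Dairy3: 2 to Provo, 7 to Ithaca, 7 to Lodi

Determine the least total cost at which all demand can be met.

One minimum-cost allocation:
  Dairy1→Lodi: 120 × 4 = 480
  Dairy2→Ithaca: 90 × 8 = 720
  Dairy2→Lodi: 5 × 5 = 25
  Dairy3→Provo: 105 × 2 = 210
  Dairy3→Ithaca: 10 × 7 = 70
Total = 480 + 720 + 25 + 210 + 70 = 1505.
(Supply check: Dairy1 ships 120; Dairy2 ships 95; Dairy3 ships 115.)

1505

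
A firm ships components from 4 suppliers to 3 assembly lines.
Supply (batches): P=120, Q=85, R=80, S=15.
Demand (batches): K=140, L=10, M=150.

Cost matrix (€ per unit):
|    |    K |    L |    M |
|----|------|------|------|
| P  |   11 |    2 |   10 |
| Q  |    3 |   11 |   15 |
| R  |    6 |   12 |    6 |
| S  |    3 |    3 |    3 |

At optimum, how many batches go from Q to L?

0

The minimum-cost plan:
  P→L: 10 × €2 = €20
  P→M: 110 × €10 = €1100
  Q→K: 85 × €3 = €255
  R→K: 55 × €6 = €330
  R→M: 25 × €6 = €150
  S→M: 15 × €3 = €45
Total cost = €1900.
The route Q→L is not used.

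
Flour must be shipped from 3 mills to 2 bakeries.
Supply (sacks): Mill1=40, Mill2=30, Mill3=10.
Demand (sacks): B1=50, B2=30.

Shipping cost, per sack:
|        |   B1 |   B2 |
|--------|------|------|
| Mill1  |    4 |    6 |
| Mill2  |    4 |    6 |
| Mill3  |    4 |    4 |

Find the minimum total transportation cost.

An optimal shipping plan:
  Mill1->B1: 20 sacks
  Mill1->B2: 20 sacks
  Mill2->B1: 30 sacks
  Mill3->B2: 10 sacks
Total cost = 360.
(Supply check: Mill1 ships 40; Mill2 ships 30; Mill3 ships 10.)

360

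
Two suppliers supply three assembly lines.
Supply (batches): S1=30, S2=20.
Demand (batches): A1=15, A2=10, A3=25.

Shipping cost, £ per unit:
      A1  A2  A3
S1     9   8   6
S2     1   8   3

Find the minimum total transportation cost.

230

An optimal shipping plan:
  S1 to A2: 10 × £8 = £80
  S1 to A3: 20 × £6 = £120
  S2 to A1: 15 × £1 = £15
  S2 to A3: 5 × £3 = £15
Total = 80 + 120 + 15 + 15 = £230.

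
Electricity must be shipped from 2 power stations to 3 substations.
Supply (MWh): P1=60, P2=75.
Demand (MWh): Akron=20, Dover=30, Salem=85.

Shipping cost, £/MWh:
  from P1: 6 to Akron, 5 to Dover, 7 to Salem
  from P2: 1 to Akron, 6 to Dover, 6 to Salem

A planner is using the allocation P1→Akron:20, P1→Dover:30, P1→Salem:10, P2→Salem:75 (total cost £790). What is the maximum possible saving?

Current plan cost = 20·6 + 30·5 + 10·7 + 75·6 = £790.
Optimal plan:
  P1→Dover: 30 × £5 = £150
  P1→Salem: 30 × £7 = £210
  P2→Akron: 20 × £1 = £20
  P2→Salem: 55 × £6 = £330
Optimal cost = £710.
Saving = 790 − 710 = £80.

80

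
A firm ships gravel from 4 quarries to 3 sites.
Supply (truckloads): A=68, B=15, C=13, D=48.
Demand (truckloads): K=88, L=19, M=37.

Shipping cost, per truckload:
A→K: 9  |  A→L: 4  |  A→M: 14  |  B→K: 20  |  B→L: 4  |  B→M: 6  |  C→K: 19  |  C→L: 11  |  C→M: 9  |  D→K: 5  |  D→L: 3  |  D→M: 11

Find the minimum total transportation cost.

Optimal allocation:
  A→K: 40 × 9 = 360
  A→L: 19 × 4 = 76
  A→M: 9 × 14 = 126
  B→M: 15 × 6 = 90
  C→M: 13 × 9 = 117
  D→K: 48 × 5 = 240
Total = 360 + 76 + 126 + 90 + 117 + 240 = 1009.

1009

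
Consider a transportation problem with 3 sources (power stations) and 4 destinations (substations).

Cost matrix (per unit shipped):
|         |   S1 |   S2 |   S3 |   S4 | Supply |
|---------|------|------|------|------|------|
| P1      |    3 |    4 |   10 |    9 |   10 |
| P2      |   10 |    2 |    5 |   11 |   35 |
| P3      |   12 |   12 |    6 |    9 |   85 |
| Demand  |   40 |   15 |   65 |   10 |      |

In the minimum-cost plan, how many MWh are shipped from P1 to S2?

Solving gives:
  P1 to S1: 10 × 3 = 30
  P2 to S1: 20 × 10 = 200
  P2 to S2: 15 × 2 = 30
  P3 to S1: 10 × 12 = 120
  P3 to S3: 65 × 6 = 390
  P3 to S4: 10 × 9 = 90
Total cost = 860.
The route P1→S2 is not used.

0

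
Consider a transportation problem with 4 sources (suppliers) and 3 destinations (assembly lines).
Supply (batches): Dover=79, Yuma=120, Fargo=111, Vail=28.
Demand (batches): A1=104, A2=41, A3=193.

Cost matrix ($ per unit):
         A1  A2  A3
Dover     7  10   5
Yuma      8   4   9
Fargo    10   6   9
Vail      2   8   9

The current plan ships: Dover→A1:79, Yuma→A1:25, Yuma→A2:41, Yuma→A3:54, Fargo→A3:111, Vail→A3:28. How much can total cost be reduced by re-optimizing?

Current plan cost = 79·7 + 25·8 + 41·4 + 54·9 + 111·9 + 28·9 = $2654.
Optimal plan:
  Dover to A3: 79 × $5 = $395
  Yuma to A1: 76 × $8 = $608
  Yuma to A2: 41 × $4 = $164
  Yuma to A3: 3 × $9 = $27
  Fargo to A3: 111 × $9 = $999
  Vail to A1: 28 × $2 = $56
Optimal cost = $2249.
Saving = 2654 − 2249 = $405.

405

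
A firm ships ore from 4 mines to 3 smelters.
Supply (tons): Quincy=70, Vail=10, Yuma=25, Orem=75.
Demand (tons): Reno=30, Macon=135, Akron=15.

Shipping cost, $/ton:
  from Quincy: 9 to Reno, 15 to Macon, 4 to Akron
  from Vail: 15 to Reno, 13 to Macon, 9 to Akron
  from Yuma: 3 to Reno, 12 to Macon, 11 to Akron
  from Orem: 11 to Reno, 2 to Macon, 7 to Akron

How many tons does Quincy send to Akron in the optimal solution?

15

Optimal shipments:
  Quincy–Reno: 5 × $9 = $45
  Quincy–Macon: 50 × $15 = $750
  Quincy–Akron: 15 × $4 = $60
  Vail–Macon: 10 × $13 = $130
  Yuma–Reno: 25 × $3 = $75
  Orem–Macon: 75 × $2 = $150
Total cost = $1210.
So Quincy→Akron carries 15 tons.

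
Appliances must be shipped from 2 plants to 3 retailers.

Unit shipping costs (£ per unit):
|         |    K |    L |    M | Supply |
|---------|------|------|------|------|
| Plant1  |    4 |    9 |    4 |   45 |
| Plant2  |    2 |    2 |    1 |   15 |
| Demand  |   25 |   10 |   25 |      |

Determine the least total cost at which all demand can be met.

One minimum-cost allocation:
  Plant1→K: 25 × £4 = £100
  Plant1→M: 20 × £4 = £80
  Plant2→L: 10 × £2 = £20
  Plant2→M: 5 × £1 = £5
Total = 100 + 80 + 20 + 5 = £205.
(Supply check: Plant1 ships 45; Plant2 ships 15.)

205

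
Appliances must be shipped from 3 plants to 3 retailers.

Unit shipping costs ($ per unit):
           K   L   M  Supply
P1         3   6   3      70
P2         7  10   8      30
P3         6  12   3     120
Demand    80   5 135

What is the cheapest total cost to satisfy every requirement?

Optimal allocation:
  P1 to K: 50 × $3 = $150
  P1 to L: 5 × $6 = $30
  P1 to M: 15 × $3 = $45
  P2 to K: 30 × $7 = $210
  P3 to M: 120 × $3 = $360
Total = 150 + 30 + 45 + 210 + 360 = $795.

795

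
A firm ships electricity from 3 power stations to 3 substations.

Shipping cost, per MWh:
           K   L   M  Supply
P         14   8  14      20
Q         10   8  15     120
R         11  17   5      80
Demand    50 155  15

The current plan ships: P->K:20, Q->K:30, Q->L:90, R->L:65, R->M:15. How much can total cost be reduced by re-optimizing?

480

Current plan cost = 20·14 + 30·10 + 90·8 + 65·17 + 15·5 = 2480.
Optimal plan:
  P→L: 20 × 8 = 160
  Q→L: 120 × 8 = 960
  R→K: 50 × 11 = 550
  R→L: 15 × 17 = 255
  R→M: 15 × 5 = 75
Optimal cost = 2000.
Saving = 2480 − 2000 = 480.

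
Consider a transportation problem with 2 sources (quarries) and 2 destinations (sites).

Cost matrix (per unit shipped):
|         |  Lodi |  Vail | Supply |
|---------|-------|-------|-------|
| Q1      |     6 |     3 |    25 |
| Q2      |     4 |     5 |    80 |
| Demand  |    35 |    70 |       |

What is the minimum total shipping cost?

440

Optimal allocation:
  Q1 to Vail: 25 × 3 = 75
  Q2 to Lodi: 35 × 4 = 140
  Q2 to Vail: 45 × 5 = 225
Total = 75 + 140 + 225 = 440.
(Supply check: Q1 ships 25; Q2 ships 80.)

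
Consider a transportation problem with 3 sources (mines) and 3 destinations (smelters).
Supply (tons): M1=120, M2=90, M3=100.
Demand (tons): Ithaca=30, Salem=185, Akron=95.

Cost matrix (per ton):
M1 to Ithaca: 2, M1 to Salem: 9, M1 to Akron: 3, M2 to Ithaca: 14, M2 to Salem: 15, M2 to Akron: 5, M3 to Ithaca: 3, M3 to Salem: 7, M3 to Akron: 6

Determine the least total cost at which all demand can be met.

Optimal allocation:
  M1→Ithaca: 30 × 2 = 60
  M1→Salem: 85 × 9 = 765
  M1→Akron: 5 × 3 = 15
  M2→Akron: 90 × 5 = 450
  M3→Salem: 100 × 7 = 700
Total = 60 + 765 + 15 + 450 + 700 = 1990.

1990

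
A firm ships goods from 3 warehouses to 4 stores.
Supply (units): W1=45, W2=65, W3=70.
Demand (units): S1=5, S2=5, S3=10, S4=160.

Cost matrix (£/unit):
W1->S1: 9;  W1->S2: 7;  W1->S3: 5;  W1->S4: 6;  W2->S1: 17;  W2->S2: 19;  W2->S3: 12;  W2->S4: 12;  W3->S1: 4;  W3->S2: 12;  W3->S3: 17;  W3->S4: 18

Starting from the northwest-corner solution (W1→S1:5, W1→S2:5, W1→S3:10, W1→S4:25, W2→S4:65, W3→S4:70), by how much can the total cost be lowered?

120

Current plan cost = 5·9 + 5·7 + 10·5 + 25·6 + 65·12 + 70·18 = £2320.
Optimal plan:
  W1->S4: 45 × £6 = £270
  W2->S4: 65 × £12 = £780
  W3->S1: 5 × £4 = £20
  W3->S2: 5 × £12 = £60
  W3->S3: 10 × £17 = £170
  W3->S4: 50 × £18 = £900
Optimal cost = £2200.
Saving = 2320 − 2200 = £120.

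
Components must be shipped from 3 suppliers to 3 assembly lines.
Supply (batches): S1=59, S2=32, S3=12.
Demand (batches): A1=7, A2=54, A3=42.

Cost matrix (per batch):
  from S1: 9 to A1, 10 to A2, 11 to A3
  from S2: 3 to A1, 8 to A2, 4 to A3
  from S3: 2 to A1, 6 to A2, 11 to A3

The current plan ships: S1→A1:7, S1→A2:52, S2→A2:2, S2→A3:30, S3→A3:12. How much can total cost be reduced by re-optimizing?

Current plan cost = 7·9 + 52·10 + 2·8 + 30·4 + 12·11 = 851.
Optimal plan:
  S1–A2: 49 batches
  S1–A3: 10 batches
  S2–A3: 32 batches
  S3–A1: 7 batches
  S3–A2: 5 batches
Optimal cost = 772.
Saving = 851 − 772 = 79.

79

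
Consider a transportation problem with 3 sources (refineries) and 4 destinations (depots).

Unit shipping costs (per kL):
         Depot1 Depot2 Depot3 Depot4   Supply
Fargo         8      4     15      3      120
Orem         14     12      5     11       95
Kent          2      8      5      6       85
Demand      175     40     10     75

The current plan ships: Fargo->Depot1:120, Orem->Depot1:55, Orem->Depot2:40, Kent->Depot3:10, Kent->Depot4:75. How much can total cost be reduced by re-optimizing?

875

Current plan cost = 120·8 + 55·14 + 40·12 + 10·5 + 75·6 = 2710.
Optimal plan:
  Fargo→Depot1: 5 × 8 = 40
  Fargo→Depot2: 40 × 4 = 160
  Fargo→Depot4: 75 × 3 = 225
  Orem→Depot1: 85 × 14 = 1190
  Orem→Depot3: 10 × 5 = 50
  Kent→Depot1: 85 × 2 = 170
Optimal cost = 1835.
Saving = 2710 − 1835 = 875.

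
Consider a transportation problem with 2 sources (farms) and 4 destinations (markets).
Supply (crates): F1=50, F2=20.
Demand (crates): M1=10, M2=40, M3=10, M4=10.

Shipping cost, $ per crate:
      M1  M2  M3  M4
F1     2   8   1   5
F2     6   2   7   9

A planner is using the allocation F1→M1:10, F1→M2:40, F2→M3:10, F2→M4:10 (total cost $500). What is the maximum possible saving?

Current plan cost = 10·2 + 40·8 + 10·7 + 10·9 = $500.
Optimal plan:
  F1->M1: 10 × $2 = $20
  F1->M2: 20 × $8 = $160
  F1->M3: 10 × $1 = $10
  F1->M4: 10 × $5 = $50
  F2->M2: 20 × $2 = $40
Optimal cost = $280.
Saving = 500 − 280 = $220.

220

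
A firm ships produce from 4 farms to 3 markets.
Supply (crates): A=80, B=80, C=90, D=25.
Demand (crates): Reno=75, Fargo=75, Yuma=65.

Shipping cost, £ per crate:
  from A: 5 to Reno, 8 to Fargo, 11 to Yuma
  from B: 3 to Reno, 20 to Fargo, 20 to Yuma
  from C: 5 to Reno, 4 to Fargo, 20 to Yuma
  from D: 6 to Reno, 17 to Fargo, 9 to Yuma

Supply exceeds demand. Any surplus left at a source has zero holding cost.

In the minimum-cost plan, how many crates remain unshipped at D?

Minimum-cost shipments:
  A->Yuma: 40 × £11 = £440
  B->Reno: 75 × £3 = £225
  C->Fargo: 75 × £4 = £300
  D->Yuma: 25 × £9 = £225
Total cost = £1190.
D ships 25 of its 25, leaving 0.

0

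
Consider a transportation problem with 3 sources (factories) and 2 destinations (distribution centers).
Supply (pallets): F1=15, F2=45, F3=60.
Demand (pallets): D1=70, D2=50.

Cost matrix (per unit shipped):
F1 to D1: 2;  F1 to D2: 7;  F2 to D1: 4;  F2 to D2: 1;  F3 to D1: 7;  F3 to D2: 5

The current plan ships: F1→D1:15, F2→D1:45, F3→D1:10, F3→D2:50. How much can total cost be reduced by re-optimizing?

Current plan cost = 15·2 + 45·4 + 10·7 + 50·5 = 530.
Optimal plan:
  F1→D1: 15 × 2 = 30
  F2→D2: 45 × 1 = 45
  F3→D1: 55 × 7 = 385
  F3→D2: 5 × 5 = 25
Optimal cost = 485.
Saving = 530 − 485 = 45.

45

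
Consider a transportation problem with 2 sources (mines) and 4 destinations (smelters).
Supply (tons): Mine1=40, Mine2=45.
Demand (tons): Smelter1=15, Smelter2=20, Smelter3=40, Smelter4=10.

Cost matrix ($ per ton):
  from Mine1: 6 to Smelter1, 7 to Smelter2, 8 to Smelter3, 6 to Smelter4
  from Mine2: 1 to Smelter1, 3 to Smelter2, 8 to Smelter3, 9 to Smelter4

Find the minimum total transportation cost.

455

Optimal allocation:
  Mine1 to Smelter3: 30 tons
  Mine1 to Smelter4: 10 tons
  Mine2 to Smelter1: 15 tons
  Mine2 to Smelter2: 20 tons
  Mine2 to Smelter3: 10 tons
Total cost = $455.
(Supply check: Mine1 ships 40; Mine2 ships 45.)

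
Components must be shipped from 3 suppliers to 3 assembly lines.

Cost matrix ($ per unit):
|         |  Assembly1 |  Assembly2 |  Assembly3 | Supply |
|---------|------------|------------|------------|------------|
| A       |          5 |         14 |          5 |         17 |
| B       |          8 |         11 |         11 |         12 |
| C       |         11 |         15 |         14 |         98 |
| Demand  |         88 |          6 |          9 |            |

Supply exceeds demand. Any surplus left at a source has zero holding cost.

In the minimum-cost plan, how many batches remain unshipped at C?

Minimum-cost shipments:
  A→Assembly1: 8 batches
  A→Assembly3: 9 batches
  B→Assembly1: 6 batches
  B→Assembly2: 6 batches
  C→Assembly1: 74 batches
Total cost = $1013.
C ships 74 of its 98, leaving 24.

24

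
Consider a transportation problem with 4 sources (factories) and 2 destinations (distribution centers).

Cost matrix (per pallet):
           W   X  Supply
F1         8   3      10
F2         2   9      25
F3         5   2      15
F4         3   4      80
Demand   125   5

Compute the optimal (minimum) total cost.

420

A cheapest plan:
  F1->W: 5 pallets
  F1->X: 5 pallets
  F2->W: 25 pallets
  F3->W: 15 pallets
  F4->W: 80 pallets
Total cost = 420.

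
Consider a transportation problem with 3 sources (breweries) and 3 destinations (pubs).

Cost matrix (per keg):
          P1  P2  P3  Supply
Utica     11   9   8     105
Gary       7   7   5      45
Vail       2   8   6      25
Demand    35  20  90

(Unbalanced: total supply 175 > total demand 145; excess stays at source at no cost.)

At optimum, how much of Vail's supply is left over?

0

Minimum-cost shipments:
  Utica->P2: 20 × 9 = 180
  Utica->P3: 55 × 8 = 440
  Gary->P1: 10 × 7 = 70
  Gary->P3: 35 × 5 = 175
  Vail->P1: 25 × 2 = 50
Total cost = 915.
Vail ships 25 of its 25, leaving 0.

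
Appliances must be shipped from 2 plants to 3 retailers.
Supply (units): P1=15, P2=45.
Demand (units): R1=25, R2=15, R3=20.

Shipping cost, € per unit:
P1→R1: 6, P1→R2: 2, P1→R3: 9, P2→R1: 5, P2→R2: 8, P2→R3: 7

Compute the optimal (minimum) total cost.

A cheapest plan:
  P1→R2: 15 × €2 = €30
  P2→R1: 25 × €5 = €125
  P2→R3: 20 × €7 = €140
Total = 30 + 125 + 140 = €295.

295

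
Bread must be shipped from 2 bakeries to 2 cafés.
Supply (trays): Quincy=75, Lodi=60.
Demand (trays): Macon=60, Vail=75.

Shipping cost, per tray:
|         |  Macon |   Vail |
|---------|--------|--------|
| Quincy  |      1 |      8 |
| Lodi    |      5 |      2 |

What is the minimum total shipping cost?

An optimal shipping plan:
  Quincy→Macon: 60 × 1 = 60
  Quincy→Vail: 15 × 8 = 120
  Lodi→Vail: 60 × 2 = 120
Total = 60 + 120 + 120 = 300.

300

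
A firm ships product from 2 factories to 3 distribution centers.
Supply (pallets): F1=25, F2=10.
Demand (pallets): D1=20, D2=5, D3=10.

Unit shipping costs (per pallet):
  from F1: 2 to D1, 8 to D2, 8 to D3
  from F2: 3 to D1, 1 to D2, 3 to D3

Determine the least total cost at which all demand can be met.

Optimal allocation:
  F1→D1: 20 × 2 = 40
  F1→D3: 5 × 8 = 40
  F2→D2: 5 × 1 = 5
  F2→D3: 5 × 3 = 15
Total = 40 + 40 + 5 + 15 = 100.
(Supply check: F1 ships 25; F2 ships 10.)

100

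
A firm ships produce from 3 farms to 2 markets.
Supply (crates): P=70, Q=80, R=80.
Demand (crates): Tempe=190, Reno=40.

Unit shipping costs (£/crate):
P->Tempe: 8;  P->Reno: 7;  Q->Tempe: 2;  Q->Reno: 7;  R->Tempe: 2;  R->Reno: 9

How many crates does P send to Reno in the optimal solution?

The minimum-cost plan:
  P to Tempe: 30 × £8 = £240
  P to Reno: 40 × £7 = £280
  Q to Tempe: 80 × £2 = £160
  R to Tempe: 80 × £2 = £160
Total cost = £840.
So P→Reno carries 40 crates.

40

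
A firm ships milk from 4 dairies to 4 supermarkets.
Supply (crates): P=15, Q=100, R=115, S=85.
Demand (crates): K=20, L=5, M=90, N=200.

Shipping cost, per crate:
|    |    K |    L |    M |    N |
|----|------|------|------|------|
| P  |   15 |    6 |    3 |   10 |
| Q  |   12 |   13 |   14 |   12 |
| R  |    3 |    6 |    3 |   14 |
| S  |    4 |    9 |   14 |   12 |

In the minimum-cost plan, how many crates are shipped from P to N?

Optimal shipments:
  P–N: 15 × 10 = 150
  Q–N: 100 × 12 = 1200
  R–K: 20 × 3 = 60
  R–L: 5 × 6 = 30
  R–M: 90 × 3 = 270
  S–N: 85 × 12 = 1020
Total cost = 2730.
So P→N carries 15 crates.

15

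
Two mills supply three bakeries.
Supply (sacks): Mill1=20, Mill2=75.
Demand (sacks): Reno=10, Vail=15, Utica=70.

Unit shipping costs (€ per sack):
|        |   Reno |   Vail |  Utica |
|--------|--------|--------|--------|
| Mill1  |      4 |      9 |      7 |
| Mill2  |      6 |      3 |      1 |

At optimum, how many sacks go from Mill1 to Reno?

The minimum-cost plan:
  Mill1 to Reno: 10 sacks
  Mill1 to Utica: 10 sacks
  Mill2 to Vail: 15 sacks
  Mill2 to Utica: 60 sacks
Total cost = €215.
So Mill1→Reno carries 10 sacks.

10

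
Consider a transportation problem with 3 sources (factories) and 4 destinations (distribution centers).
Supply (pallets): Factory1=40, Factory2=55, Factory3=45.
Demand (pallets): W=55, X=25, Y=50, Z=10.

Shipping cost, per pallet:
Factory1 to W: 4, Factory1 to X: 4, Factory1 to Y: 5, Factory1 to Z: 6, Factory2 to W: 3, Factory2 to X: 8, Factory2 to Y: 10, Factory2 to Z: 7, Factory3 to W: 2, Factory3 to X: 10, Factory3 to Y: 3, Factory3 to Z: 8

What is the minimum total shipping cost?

Optimal allocation:
  Factory1->X: 25 × 4 = 100
  Factory1->Y: 5 × 5 = 25
  Factory1->Z: 10 × 6 = 60
  Factory2->W: 55 × 3 = 165
  Factory3->Y: 45 × 3 = 135
Total = 100 + 25 + 60 + 165 + 135 = 485.

485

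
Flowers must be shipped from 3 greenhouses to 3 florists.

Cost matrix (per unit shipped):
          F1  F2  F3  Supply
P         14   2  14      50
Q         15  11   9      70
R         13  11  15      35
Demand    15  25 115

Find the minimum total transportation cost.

1525

One minimum-cost allocation:
  P–F2: 25 bunches
  P–F3: 25 bunches
  Q–F3: 70 bunches
  R–F1: 15 bunches
  R–F3: 20 bunches
Total cost = 1525.
(Supply check: P ships 50; Q ships 70; R ships 35.)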